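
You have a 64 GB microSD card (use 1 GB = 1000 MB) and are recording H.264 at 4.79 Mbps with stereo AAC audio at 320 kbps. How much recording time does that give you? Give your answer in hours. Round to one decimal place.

27.8 hours

Audio: 320 kbps = 0.320 Mbps.
Total bitrate: 4.79 + 0.320 = 5.110 Mbps.
Capacity: 64 GB = 512,000 Mb.
Recording time: 512,000 / 5.110 = 100,196 s ≈ 27.8 hours.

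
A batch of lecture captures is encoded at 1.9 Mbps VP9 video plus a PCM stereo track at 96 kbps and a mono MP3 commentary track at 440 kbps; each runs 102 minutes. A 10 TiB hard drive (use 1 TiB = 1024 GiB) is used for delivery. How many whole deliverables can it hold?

5900

102 min = 6120 s
Audio total: 96 + 440 = 536 kbps = 0.536 Mbps.
Total bitrate: 2.436 Mbps.
Per item: 2.436 Mbps × 6120 s = 14,908 Mb = 1,864 MB.
Capacity: 10 TiB = 87,960,930 Mb; 5900.12 items → 5900 complete.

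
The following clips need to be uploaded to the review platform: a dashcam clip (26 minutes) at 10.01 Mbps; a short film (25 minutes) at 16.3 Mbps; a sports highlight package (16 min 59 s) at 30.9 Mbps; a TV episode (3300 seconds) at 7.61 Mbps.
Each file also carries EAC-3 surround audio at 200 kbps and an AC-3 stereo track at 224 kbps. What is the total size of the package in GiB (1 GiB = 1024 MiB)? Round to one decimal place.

11.6 GiB

Audio total: 200 + 224 = 424 kbps = 0.424 Mbps.
dashcam clip: 10.434 Mbps × 1560 s = 16277.0 Mb
short film: 16.724 Mbps × 1500 s = 25086.0 Mb
sports highlight package: 31.324 Mbps × 1019 s = 31919.2 Mb
TV episode: 8.034 Mbps × 3300 s = 26512.2 Mb
Total: 99794.4 Mb = 12474.3 MB.
= 11.62 GiB.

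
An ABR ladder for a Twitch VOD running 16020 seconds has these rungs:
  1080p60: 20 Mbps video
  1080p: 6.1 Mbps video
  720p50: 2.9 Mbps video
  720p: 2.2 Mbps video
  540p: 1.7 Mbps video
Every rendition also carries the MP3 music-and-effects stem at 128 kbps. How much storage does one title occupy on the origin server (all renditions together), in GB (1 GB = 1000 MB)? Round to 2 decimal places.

Audio: 128 kbps = 0.128 Mbps.
Sum of rendition bitrates: (20+0.128) + (6.1+0.128) + (2.9+0.128) + (2.2+0.128) + (1.7+0.128) = 33.540 Mbps.
× 16020 s = 537,311 Mb = 67,164 MB = 67.16 GB.

67.16 GB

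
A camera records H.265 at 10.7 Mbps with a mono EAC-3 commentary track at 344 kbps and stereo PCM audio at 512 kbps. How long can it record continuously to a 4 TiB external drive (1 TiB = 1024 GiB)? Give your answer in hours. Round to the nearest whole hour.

846 hours

Audio total: 344 + 512 = 856 kbps = 0.856 Mbps.
Total bitrate: 10.7 + 0.856 = 11.556 Mbps.
Capacity: 4 TiB = 35,184,372 Mb.
Recording time: 35,184,372 / 11.556 = 3,044,684 s ≈ 846 hours.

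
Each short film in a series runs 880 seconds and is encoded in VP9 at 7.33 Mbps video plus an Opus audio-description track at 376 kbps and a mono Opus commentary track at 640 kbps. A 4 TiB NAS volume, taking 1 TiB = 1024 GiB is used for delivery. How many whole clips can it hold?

Audio total: 376 + 640 = 1016 kbps = 1.016 Mbps.
Total bitrate: 8.346 Mbps.
Per item: 8.346 Mbps × 880 s = 7,344 Mb = 918.1 MB.
Capacity: 4 TiB = 35,184,372 Mb; 4790.59 items → 4790 complete.

4790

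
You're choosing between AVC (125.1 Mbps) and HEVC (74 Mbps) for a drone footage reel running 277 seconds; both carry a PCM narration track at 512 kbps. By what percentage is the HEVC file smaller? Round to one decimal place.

Audio: 512 kbps = 0.512 Mbps.
AVC: 125.612 Mbps × 277 s = 34794.5 Mb = 4.349 GB.
HEVC: 74.512 Mbps × 277 s = 20639.8 Mb = 2.580 GB.
Reduction: (1 − 2.580/4.349) × 100 = 40.68%.

40.7%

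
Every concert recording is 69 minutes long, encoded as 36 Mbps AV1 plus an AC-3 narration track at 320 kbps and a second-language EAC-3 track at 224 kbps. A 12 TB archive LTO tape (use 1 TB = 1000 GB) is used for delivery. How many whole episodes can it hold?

634

69 min = 4140 s
Audio total: 320 + 224 = 544 kbps = 0.544 Mbps.
Total bitrate: 36.544 Mbps.
Per item: 36.544 Mbps × 4140 s = 151,292 Mb = 18,912 MB.
Capacity: 12 TB = 96,000,000 Mb; 634.53 items → 634 complete.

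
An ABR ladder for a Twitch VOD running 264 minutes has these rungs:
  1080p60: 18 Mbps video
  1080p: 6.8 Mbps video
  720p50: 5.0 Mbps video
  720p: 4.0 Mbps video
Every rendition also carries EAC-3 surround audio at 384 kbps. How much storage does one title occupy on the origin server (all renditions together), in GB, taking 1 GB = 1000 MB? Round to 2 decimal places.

69.97 GB

264 min = 15840 s
Audio: 384 kbps = 0.384 Mbps.
Sum of rendition bitrates: (18+0.384) + (6.8+0.384) + (5.0+0.384) + (4.0+0.384) = 35.336 Mbps.
× 15840 s = 559,722 Mb = 69,965 MB = 69.97 GB.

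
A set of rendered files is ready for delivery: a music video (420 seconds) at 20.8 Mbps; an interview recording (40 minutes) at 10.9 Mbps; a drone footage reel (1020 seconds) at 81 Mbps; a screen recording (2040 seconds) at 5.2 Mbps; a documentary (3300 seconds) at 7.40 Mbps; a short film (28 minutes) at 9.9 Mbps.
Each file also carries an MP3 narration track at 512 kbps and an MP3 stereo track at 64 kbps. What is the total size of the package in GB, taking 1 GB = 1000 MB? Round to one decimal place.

Audio total: 512 + 64 = 576 kbps = 0.576 Mbps.
music video: 21.376 Mbps × 420 s = 8977.9 Mb
interview recording: 11.476 Mbps × 2400 s = 27542.4 Mb
drone footage reel: 81.576 Mbps × 1020 s = 83207.5 Mb
screen recording: 5.776 Mbps × 2040 s = 11783.0 Mb
documentary: 7.976 Mbps × 3300 s = 26320.8 Mb
short film: 10.476 Mbps × 1680 s = 17599.7 Mb
Total: 175431.4 Mb = 21928.9 MB.
= 21.93 GB.

21.9 GB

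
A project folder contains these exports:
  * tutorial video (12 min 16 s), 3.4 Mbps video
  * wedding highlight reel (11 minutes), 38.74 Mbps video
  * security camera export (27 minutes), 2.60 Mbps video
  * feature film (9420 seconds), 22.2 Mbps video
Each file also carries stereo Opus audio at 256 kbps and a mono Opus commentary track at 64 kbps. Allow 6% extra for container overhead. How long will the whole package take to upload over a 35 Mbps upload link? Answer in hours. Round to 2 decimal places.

Audio total: 256 + 64 = 320 kbps = 0.320 Mbps.
tutorial video: 3.720 Mbps × 736 s × 1.06 = 2902.2 Mb
wedding highlight reel: 39.060 Mbps × 660 s × 1.06 = 27326.4 Mb
security camera export: 2.920 Mbps × 1620 s × 1.06 = 5014.2 Mb
feature film: 22.520 Mbps × 9420 s × 1.06 = 224866.7 Mb
Total: 260109.5 Mb = 32513.7 MB.
At 35 Mbps: 260109.5 / 35 = 7432 s ≈ 2.06 hours.

2.06 hours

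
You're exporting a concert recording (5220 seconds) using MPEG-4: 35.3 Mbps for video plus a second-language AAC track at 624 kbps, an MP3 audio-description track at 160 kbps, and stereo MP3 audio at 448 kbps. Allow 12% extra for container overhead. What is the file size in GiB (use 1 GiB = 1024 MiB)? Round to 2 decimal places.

Audio total: 624 + 160 + 448 = 1232 kbps = 1.232 Mbps.
Total bitrate: 35.3 + 1.232 = 36.532 Mbps.
Stream data: 36.532 Mbps × 5220 s = 190697.0 Mb.
With 12% container overhead: ×1.12.
213,581 Mb = 26,697,585,600 bytes ÷ 1,073,741,824 = 24.86 GiB.

24.86 GiB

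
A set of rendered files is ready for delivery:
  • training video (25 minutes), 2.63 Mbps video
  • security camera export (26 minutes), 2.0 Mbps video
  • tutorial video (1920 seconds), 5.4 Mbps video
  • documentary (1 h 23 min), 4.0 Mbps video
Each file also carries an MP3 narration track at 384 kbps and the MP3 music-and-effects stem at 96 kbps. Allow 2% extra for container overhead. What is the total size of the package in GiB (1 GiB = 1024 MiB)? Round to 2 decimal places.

5.00 GiB

Audio total: 384 + 96 = 480 kbps = 0.480 Mbps.
training video: 3.110 Mbps × 1500 s × 1.02 = 4758.3 Mb
security camera export: 2.480 Mbps × 1560 s × 1.02 = 3946.2 Mb
tutorial video: 5.880 Mbps × 1920 s × 1.02 = 11515.4 Mb
documentary: 4.480 Mbps × 4980 s × 1.02 = 22756.6 Mb
Total: 42976.5 Mb = 5372.1 MB.
= 5.003 GiB.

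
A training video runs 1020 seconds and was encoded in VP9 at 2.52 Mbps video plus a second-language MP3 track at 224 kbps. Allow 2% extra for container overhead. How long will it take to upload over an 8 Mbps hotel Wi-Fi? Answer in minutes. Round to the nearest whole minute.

Audio: 224 kbps = 0.224 Mbps.
Total bitrate: 2.744 Mbps.
File: 2.744 Mbps × 1020 s = 2798.9 Mb.
With 2% container overhead: ×1.02. → 2854.9 Mb.
At 8 Mbps: 2854.9 / 8 = 356.9 s ≈ 5.95 minutes.

6 minutes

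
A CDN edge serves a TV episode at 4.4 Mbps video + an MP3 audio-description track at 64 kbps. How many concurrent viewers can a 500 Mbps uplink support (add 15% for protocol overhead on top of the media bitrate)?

97

Audio: 64 kbps = 0.064 Mbps.
Per-viewer media rate: 4.464 Mbps.
On the wire with 15% overhead: 5.134 Mbps.
500 Mbps = 500.0 Mbps; 500.0 / 5.134 = 97.40 → 97 viewers.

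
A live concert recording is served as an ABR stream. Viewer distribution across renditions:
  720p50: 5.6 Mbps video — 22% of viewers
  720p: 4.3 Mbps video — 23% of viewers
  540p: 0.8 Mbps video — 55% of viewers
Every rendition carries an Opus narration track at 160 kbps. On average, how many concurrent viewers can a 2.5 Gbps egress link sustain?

Audio: 160 kbps = 0.160 Mbps.
Average per-viewer bitrate: 0.22×5.760 + 0.23×4.460 + 0.55×0.960 = 2.821 Mbps.
2.5 Gbps = 2,500 Mbps; 2,500 / 2.821 = 886.21 → 886.

886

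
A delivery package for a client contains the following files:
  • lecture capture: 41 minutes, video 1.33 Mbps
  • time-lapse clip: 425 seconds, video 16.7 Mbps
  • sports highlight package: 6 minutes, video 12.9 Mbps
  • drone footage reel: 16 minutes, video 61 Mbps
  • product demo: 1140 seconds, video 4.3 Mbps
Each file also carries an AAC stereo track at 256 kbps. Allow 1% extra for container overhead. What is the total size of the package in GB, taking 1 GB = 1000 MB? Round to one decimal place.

Audio: 256 kbps = 0.256 Mbps.
lecture capture: 1.586 Mbps × 2460 s × 1.01 = 3940.6 Mb
time-lapse clip: 16.956 Mbps × 425 s × 1.01 = 7278.4 Mb
sports highlight package: 13.156 Mbps × 360 s × 1.01 = 4783.5 Mb
drone footage reel: 61.256 Mbps × 960 s × 1.01 = 59393.8 Mb
product demo: 4.556 Mbps × 1140 s × 1.01 = 5245.8 Mb
Total: 80642.1 Mb = 10080.3 MB.
= 10.08 GB.

10.1 GB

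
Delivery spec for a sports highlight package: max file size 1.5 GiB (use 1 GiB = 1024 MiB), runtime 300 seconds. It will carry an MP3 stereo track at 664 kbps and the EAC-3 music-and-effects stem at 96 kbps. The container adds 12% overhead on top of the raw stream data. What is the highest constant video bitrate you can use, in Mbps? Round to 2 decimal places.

37.59 Mbps

Budget: 1.5 GiB = 12884.9 Mb.
Stream payload after overhead: 12884.9 / 1.12 = 11504.4 Mb.
Total bitrate budget: 11504.4 Mb / 300 s = 38.348 Mbps.
Audio total: 664 + 96 = 760 kbps = 0.760 Mbps.
Video: 38.348 − 0.760 = 37.588 Mbps.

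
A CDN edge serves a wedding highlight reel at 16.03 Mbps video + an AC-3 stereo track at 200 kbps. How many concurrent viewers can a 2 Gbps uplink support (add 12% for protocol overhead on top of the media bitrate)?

110

Audio: 200 kbps = 0.200 Mbps.
Per-viewer media rate: 16.230 Mbps.
On the wire with 12% overhead: 18.178 Mbps.
2 Gbps = 2,000 Mbps; 2,000 / 18.178 = 110.03 → 110 viewers.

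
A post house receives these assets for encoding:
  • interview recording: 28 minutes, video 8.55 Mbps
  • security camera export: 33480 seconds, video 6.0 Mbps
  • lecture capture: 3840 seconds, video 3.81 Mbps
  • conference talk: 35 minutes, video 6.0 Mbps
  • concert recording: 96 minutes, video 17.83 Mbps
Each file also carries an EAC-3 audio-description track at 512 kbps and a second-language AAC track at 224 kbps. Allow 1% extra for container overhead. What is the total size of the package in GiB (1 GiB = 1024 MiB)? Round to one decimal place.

Audio total: 512 + 224 = 736 kbps = 0.736 Mbps.
interview recording: 9.286 Mbps × 1680 s × 1.01 = 15756.5 Mb
security camera export: 6.736 Mbps × 33480 s × 1.01 = 227776.5 Mb
lecture capture: 4.546 Mbps × 3840 s × 1.01 = 17631.2 Mb
conference talk: 6.736 Mbps × 2100 s × 1.01 = 14287.1 Mb
concert recording: 18.566 Mbps × 5760 s × 1.01 = 108009.6 Mb
Total: 383460.8 Mb = 47932.6 MB.
= 44.64 GiB.

44.6 GiB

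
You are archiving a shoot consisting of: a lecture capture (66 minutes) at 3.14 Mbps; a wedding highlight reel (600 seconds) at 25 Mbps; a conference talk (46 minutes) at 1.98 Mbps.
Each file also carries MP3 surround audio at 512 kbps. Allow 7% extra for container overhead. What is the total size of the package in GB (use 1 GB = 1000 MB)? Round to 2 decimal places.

Audio: 512 kbps = 0.512 Mbps.
lecture capture: 3.652 Mbps × 3960 s × 1.07 = 15474.3 Mb
wedding highlight reel: 25.512 Mbps × 600 s × 1.07 = 16378.7 Mb
conference talk: 2.492 Mbps × 2760 s × 1.07 = 7359.4 Mb
Total: 39212.3 Mb = 4901.5 MB.
= 4.902 GB.

4.90 GB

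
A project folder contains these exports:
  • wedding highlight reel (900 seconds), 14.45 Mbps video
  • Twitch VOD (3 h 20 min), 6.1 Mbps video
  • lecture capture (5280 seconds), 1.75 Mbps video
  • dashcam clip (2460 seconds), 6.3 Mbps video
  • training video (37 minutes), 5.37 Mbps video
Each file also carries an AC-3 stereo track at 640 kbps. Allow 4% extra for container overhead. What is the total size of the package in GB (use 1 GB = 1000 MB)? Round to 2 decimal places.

Audio: 640 kbps = 0.640 Mbps.
wedding highlight reel: 15.090 Mbps × 900 s × 1.04 = 14124.2 Mb
Twitch VOD: 6.740 Mbps × 12000 s × 1.04 = 84115.2 Mb
lecture capture: 2.390 Mbps × 5280 s × 1.04 = 13124.0 Mb
dashcam clip: 6.940 Mbps × 2460 s × 1.04 = 17755.3 Mb
training video: 6.010 Mbps × 2220 s × 1.04 = 13875.9 Mb
Total: 142994.6 Mb = 17874.3 MB.
= 17.87 GB.

17.87 GB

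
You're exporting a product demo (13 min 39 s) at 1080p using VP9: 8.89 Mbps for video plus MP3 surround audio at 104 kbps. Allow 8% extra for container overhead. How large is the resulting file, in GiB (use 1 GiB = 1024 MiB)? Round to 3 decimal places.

13 min 39 s = 819 s
Audio: 104 kbps = 0.104 Mbps.
Total bitrate: 8.89 + 0.104 = 8.994 Mbps.
Stream data: 8.994 Mbps × 819 s = 7366.1 Mb.
With 8% container overhead: ×1.08.
7,955 Mb = 994,421,610 bytes ÷ 1,073,741,824 = 0.9261 GiB.

0.926 GiB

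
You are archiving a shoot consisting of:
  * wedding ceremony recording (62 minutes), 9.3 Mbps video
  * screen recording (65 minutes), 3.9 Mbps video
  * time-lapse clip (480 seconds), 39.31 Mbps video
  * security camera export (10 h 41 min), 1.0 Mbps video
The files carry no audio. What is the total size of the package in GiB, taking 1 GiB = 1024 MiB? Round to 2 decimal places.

12.47 GiB

wedding ceremony recording: 9.300 Mbps × 3720 s = 34596.0 Mb
screen recording: 3.900 Mbps × 3900 s = 15210.0 Mb
time-lapse clip: 39.310 Mbps × 480 s = 18868.8 Mb
security camera export: 1.000 Mbps × 38460 s = 38460.0 Mb
Total: 107134.8 Mb = 13391.9 MB.
= 12.47 GiB.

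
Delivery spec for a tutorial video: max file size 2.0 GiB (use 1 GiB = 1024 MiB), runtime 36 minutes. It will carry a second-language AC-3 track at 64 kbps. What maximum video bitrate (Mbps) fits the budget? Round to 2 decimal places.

7.89 Mbps

Budget: 2.0 GiB = 17179.9 Mb.
36 min = 2160 s
Total bitrate budget: 17179.9 Mb / 2160 s = 7.954 Mbps.
Audio: 64 kbps = 0.064 Mbps.
Video: 7.954 − 0.064 = 7.890 Mbps.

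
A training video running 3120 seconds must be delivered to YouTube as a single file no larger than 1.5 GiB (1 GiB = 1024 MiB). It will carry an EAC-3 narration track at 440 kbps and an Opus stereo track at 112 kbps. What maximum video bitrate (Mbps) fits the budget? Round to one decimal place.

3.6 Mbps

Budget: 1.5 GiB = 12884.9 Mb.
Total bitrate budget: 12884.9 Mb / 3120 s = 4.130 Mbps.
Audio total: 440 + 112 = 552 kbps = 0.552 Mbps.
Video: 4.130 − 0.552 = 3.578 Mbps.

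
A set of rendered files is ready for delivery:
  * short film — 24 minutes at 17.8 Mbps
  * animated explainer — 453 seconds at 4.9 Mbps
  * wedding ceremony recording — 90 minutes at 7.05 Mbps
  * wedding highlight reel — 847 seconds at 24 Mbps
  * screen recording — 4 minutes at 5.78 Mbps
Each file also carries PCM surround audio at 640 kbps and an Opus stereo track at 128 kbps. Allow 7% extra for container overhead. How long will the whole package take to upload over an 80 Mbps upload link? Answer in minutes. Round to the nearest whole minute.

21 minutes

Audio total: 640 + 128 = 768 kbps = 0.768 Mbps.
short film: 18.568 Mbps × 1440 s × 1.07 = 28609.6 Mb
animated explainer: 5.668 Mbps × 453 s × 1.07 = 2747.3 Mb
wedding ceremony recording: 7.818 Mbps × 5400 s × 1.07 = 45172.4 Mb
wedding highlight reel: 24.768 Mbps × 847 s × 1.07 = 22447.0 Mb
screen recording: 6.548 Mbps × 240 s × 1.07 = 1681.5 Mb
Total: 100657.8 Mb = 12582.2 MB.
At 80 Mbps: 100657.8 / 80 = 1258 s ≈ 21 minutes.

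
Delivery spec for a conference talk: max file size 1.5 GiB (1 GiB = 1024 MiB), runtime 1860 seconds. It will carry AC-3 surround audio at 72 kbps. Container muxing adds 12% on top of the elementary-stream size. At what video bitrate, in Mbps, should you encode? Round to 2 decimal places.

6.11 Mbps

Budget: 1.5 GiB = 12884.9 Mb.
Stream payload after overhead: 12884.9 / 1.12 = 11504.4 Mb.
Total bitrate budget: 11504.4 Mb / 1860 s = 6.185 Mbps.
Audio: 72 kbps = 0.072 Mbps.
Video: 6.185 − 0.072 = 6.113 Mbps.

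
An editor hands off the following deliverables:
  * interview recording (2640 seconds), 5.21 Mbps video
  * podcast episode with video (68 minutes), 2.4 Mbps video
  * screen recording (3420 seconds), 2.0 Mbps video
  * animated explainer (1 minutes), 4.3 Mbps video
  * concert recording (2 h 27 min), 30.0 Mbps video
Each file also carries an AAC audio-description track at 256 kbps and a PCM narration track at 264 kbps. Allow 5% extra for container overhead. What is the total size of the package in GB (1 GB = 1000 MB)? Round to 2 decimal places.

40.05 GB

Audio total: 256 + 264 = 520 kbps = 0.520 Mbps.
interview recording: 5.730 Mbps × 2640 s × 1.05 = 15883.6 Mb
podcast episode with video: 2.920 Mbps × 4080 s × 1.05 = 12509.3 Mb
screen recording: 2.520 Mbps × 3420 s × 1.05 = 9049.3 Mb
animated explainer: 4.820 Mbps × 60 s × 1.05 = 303.7 Mb
concert recording: 30.520 Mbps × 8820 s × 1.05 = 282645.7 Mb
Total: 320391.5 Mb = 40048.9 MB.
= 40.05 GB.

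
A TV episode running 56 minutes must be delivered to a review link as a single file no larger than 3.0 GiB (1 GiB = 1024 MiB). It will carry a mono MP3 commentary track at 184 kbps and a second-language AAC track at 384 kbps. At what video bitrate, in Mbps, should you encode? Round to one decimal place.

7.1 Mbps

Budget: 3.0 GiB = 25769.8 Mb.
56 min = 3360 s
Total bitrate budget: 25769.8 Mb / 3360 s = 7.670 Mbps.
Audio total: 184 + 384 = 568 kbps = 0.568 Mbps.
Video: 7.670 − 0.568 = 7.102 Mbps.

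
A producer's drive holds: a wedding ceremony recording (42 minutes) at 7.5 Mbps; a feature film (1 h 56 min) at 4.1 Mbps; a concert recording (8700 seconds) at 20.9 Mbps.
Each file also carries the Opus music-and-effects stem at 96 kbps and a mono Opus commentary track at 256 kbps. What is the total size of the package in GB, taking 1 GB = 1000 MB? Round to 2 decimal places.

29.46 GB

Audio total: 96 + 256 = 352 kbps = 0.352 Mbps.
wedding ceremony recording: 7.852 Mbps × 2520 s = 19787.0 Mb
feature film: 4.452 Mbps × 6960 s = 30985.9 Mb
concert recording: 21.252 Mbps × 8700 s = 184892.4 Mb
Total: 235665.4 Mb = 29458.2 MB.
= 29.46 GB.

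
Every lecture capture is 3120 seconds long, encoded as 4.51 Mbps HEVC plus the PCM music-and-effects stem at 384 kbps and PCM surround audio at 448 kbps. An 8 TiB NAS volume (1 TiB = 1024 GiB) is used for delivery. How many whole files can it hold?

4222

Audio total: 384 + 448 = 832 kbps = 0.832 Mbps.
Total bitrate: 5.342 Mbps.
Per item: 5.342 Mbps × 3120 s = 16,667 Mb = 2,083 MB.
Capacity: 8 TiB = 70,368,744 Mb; 4222.03 items → 4222 complete.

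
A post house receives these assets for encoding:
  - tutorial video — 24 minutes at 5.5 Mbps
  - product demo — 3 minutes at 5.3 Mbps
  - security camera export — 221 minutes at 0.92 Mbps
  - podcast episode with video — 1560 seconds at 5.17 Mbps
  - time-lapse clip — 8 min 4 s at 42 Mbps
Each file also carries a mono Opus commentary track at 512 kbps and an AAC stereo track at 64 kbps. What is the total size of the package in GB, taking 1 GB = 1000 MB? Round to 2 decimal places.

7.40 GB

Audio total: 512 + 64 = 576 kbps = 0.576 Mbps.
tutorial video: 6.076 Mbps × 1440 s = 8749.4 Mb
product demo: 5.876 Mbps × 180 s = 1057.7 Mb
security camera export: 1.496 Mbps × 13260 s = 19837.0 Mb
podcast episode with video: 5.746 Mbps × 1560 s = 8963.8 Mb
time-lapse clip: 42.576 Mbps × 484 s = 20606.8 Mb
Total: 59214.6 Mb = 7401.8 MB.
= 7.402 GB.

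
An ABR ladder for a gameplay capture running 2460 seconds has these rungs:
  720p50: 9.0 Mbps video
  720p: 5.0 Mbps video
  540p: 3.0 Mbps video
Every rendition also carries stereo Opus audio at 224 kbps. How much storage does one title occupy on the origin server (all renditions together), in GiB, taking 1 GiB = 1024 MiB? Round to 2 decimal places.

5.06 GiB

Audio: 224 kbps = 0.224 Mbps.
Sum of rendition bitrates: (9.0+0.224) + (5.0+0.224) + (3.0+0.224) = 17.672 Mbps.
× 2460 s = 43,473 Mb = 5,434 MB = 5.061 GiB.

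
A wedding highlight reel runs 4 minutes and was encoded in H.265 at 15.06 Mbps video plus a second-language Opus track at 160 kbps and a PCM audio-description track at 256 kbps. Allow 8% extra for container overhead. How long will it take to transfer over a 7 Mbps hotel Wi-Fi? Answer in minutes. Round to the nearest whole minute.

10 minutes

4 min = 240 s
Audio total: 160 + 256 = 416 kbps = 0.416 Mbps.
Total bitrate: 15.476 Mbps.
File: 15.476 Mbps × 240 s = 3714.2 Mb.
With 8% container overhead: ×1.08. → 4011.4 Mb.
At 7 Mbps: 4011.4 / 7 = 573.1 s ≈ 9.55 minutes.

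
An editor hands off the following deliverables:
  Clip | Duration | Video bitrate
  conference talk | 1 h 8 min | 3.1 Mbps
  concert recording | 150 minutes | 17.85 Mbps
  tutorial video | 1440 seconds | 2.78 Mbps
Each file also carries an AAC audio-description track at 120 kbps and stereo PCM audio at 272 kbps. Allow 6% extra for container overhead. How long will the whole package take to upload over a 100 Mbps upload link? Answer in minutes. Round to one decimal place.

Audio total: 120 + 272 = 392 kbps = 0.392 Mbps.
conference talk: 3.492 Mbps × 4080 s × 1.06 = 15102.2 Mb
concert recording: 18.242 Mbps × 9000 s × 1.06 = 174028.7 Mb
tutorial video: 3.172 Mbps × 1440 s × 1.06 = 4841.7 Mb
Total: 193972.6 Mb = 24246.6 MB.
At 100 Mbps: 193972.6 / 100 = 1940 s ≈ 32.3 minutes.

32.3 minutes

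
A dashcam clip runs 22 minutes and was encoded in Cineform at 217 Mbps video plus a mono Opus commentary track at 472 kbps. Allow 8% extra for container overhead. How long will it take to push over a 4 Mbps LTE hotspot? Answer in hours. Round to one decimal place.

21.5 hours

22 min = 1320 s
Audio: 472 kbps = 0.472 Mbps.
Total bitrate: 217.472 Mbps.
File: 217.472 Mbps × 1320 s = 287063.0 Mb.
With 8% container overhead: ×1.08. → 310028.1 Mb.
At 4 Mbps: 310028.1 / 4 = 77507.0 s ≈ 21.5 hours.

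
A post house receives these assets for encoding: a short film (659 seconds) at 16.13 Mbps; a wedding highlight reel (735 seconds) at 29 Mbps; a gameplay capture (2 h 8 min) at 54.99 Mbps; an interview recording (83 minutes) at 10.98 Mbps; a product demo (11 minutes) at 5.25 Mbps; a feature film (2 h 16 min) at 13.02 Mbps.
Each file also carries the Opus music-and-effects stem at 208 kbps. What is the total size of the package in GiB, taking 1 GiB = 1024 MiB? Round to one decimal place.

72.6 GiB

Audio: 208 kbps = 0.208 Mbps.
short film: 16.338 Mbps × 659 s = 10766.7 Mb
wedding highlight reel: 29.208 Mbps × 735 s = 21467.9 Mb
gameplay capture: 55.198 Mbps × 7680 s = 423920.6 Mb
interview recording: 11.188 Mbps × 4980 s = 55716.2 Mb
product demo: 5.458 Mbps × 660 s = 3602.3 Mb
feature film: 13.228 Mbps × 8160 s = 107940.5 Mb
Total: 623414.3 Mb = 77926.8 MB.
= 72.57 GiB.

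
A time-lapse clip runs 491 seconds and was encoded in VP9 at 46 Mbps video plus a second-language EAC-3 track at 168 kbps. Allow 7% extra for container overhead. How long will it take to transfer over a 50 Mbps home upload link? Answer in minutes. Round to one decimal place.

Audio: 168 kbps = 0.168 Mbps.
Total bitrate: 46.168 Mbps.
File: 46.168 Mbps × 491 s = 22668.5 Mb.
With 7% container overhead: ×1.07. → 24255.3 Mb.
At 50 Mbps: 24255.3 / 50 = 485.1 s ≈ 8.09 minutes.

8.1 minutes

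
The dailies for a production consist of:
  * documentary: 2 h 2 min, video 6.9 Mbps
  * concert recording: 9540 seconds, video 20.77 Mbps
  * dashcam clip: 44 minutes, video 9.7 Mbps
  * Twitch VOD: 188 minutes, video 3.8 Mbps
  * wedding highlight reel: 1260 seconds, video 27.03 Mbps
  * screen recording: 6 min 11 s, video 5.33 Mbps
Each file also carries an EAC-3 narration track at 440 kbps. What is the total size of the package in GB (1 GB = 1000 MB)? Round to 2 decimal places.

Audio: 440 kbps = 0.440 Mbps.
documentary: 7.340 Mbps × 7320 s = 53728.8 Mb
concert recording: 21.210 Mbps × 9540 s = 202343.4 Mb
dashcam clip: 10.140 Mbps × 2640 s = 26769.6 Mb
Twitch VOD: 4.240 Mbps × 11280 s = 47827.2 Mb
wedding highlight reel: 27.470 Mbps × 1260 s = 34612.2 Mb
screen recording: 5.770 Mbps × 371 s = 2140.7 Mb
Total: 367421.9 Mb = 45927.7 MB.
= 45.93 GB.

45.93 GB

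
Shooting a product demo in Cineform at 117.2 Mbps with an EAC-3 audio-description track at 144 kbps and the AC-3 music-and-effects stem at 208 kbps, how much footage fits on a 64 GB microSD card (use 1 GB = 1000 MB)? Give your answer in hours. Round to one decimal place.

Audio total: 144 + 208 = 352 kbps = 0.352 Mbps.
Total bitrate: 117.2 + 0.352 = 117.552 Mbps.
Capacity: 64 GB = 512,000 Mb.
Recording time: 512,000 / 117.552 = 4,356 s ≈ 1.21 hours.

1.2 hours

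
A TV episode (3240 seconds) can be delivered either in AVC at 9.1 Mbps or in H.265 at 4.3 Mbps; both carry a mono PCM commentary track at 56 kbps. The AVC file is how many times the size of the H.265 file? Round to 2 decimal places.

2.10

Audio: 56 kbps = 0.056 Mbps.
AVC: 9.156 Mbps × 3240 s = 29665.4 Mb = 3.454 GiB.
H.265: 4.356 Mbps × 3240 s = 14113.4 Mb = 1.643 GiB.
Ratio: 3.454 / 1.643 = 2.102.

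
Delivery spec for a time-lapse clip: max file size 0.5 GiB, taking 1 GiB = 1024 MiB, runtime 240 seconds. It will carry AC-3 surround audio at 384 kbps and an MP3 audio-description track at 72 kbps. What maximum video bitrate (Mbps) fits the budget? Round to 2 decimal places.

Budget: 0.5 GiB = 4295.0 Mb.
Total bitrate budget: 4295.0 Mb / 240 s = 17.896 Mbps.
Audio total: 384 + 72 = 456 kbps = 0.456 Mbps.
Video: 17.896 − 0.456 = 17.440 Mbps.

17.44 Mbps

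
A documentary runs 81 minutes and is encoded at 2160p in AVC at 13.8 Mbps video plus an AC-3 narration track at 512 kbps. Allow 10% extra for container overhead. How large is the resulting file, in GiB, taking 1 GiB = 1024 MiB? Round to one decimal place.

81 min = 4860 s
Audio: 512 kbps = 0.512 Mbps.
Total bitrate: 13.8 + 0.512 = 14.312 Mbps.
Stream data: 14.312 Mbps × 4860 s = 69556.3 Mb.
With 10% container overhead: ×1.10.
76,512 Mb = 9,563,994,000 bytes ÷ 1,073,741,824 = 8.907 GiB.

8.9 GiB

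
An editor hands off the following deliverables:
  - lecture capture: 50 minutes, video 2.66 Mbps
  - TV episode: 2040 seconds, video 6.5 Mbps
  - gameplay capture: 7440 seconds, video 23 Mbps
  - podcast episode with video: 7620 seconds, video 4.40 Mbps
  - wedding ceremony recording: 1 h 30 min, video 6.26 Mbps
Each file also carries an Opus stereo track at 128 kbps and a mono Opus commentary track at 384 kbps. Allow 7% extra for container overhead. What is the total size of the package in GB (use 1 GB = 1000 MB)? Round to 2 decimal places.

Audio total: 128 + 384 = 512 kbps = 0.512 Mbps.
lecture capture: 3.172 Mbps × 3000 s × 1.07 = 10182.1 Mb
TV episode: 7.012 Mbps × 2040 s × 1.07 = 15305.8 Mb
gameplay capture: 23.512 Mbps × 7440 s × 1.07 = 187174.3 Mb
podcast episode with video: 4.912 Mbps × 7620 s × 1.07 = 40049.5 Mb
wedding ceremony recording: 6.772 Mbps × 5400 s × 1.07 = 39128.6 Mb
Total: 291840.4 Mb = 36480.0 MB.
= 36.48 GB.

36.48 GB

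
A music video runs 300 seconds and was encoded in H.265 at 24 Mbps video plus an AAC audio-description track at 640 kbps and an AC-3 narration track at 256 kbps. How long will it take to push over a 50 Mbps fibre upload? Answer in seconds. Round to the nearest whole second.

Audio total: 640 + 256 = 896 kbps = 0.896 Mbps.
Total bitrate: 24.896 Mbps.
File: 24.896 Mbps × 300 s = 7468.8 Mb.
At 50 Mbps: 7468.8 / 50 = 149.4 s ≈ 149 seconds.

149 seconds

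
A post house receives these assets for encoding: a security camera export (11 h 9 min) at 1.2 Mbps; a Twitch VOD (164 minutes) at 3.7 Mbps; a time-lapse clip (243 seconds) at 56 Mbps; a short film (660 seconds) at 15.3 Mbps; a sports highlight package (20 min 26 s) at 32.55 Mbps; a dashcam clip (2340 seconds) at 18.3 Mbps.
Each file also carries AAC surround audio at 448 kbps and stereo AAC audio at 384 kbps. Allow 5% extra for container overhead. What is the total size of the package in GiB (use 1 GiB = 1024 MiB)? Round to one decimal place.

Audio total: 448 + 384 = 832 kbps = 0.832 Mbps.
security camera export: 2.032 Mbps × 40140 s × 1.05 = 85642.7 Mb
Twitch VOD: 4.532 Mbps × 9840 s × 1.05 = 46824.6 Mb
time-lapse clip: 56.832 Mbps × 243 s × 1.05 = 14500.7 Mb
short film: 16.132 Mbps × 660 s × 1.05 = 11179.5 Mb
sports highlight package: 33.382 Mbps × 1226 s × 1.05 = 42972.6 Mb
dashcam clip: 19.132 Mbps × 2340 s × 1.05 = 47007.3 Mb
Total: 248127.5 Mb = 31015.9 MB.
= 28.89 GiB.

28.9 GiB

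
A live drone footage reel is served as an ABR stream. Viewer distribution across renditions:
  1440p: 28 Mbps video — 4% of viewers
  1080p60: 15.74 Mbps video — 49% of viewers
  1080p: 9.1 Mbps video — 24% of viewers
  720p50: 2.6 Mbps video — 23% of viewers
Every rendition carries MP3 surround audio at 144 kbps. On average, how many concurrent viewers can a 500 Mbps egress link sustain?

Audio: 144 kbps = 0.144 Mbps.
Average per-viewer bitrate: 0.04×28.144 + 0.49×15.884 + 0.24×9.244 + 0.23×2.744 = 11.759 Mbps.
500 Mbps = 500.0 Mbps; 500.0 / 11.759 = 42.52 → 42.

42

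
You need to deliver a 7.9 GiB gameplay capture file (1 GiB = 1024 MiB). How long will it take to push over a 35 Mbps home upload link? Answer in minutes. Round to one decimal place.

File: 7.9 GiB = 67860.5 Mb.
At 35 Mbps: 67860.5 / 35 = 1938.9 s ≈ 32.3 minutes.

32.3 minutes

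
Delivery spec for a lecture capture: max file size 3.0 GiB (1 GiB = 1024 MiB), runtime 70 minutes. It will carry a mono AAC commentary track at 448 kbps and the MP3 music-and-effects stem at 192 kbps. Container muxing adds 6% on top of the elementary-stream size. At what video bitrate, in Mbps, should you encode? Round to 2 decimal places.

5.15 Mbps

Budget: 3.0 GiB = 25769.8 Mb.
Stream payload after overhead: 25769.8 / 1.06 = 24311.1 Mb.
70 min = 4200 s
Total bitrate budget: 24311.1 Mb / 4200 s = 5.788 Mbps.
Audio total: 448 + 192 = 640 kbps = 0.640 Mbps.
Video: 5.788 − 0.640 = 5.148 Mbps.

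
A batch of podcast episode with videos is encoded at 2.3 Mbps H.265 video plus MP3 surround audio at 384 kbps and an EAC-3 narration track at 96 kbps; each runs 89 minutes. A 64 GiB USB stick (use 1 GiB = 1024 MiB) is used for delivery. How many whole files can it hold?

89 min = 5340 s
Audio total: 384 + 96 = 480 kbps = 0.480 Mbps.
Total bitrate: 2.780 Mbps.
Per item: 2.780 Mbps × 5340 s = 14,845 Mb = 1,856 MB.
Capacity: 64 GiB = 549,756 Mb; 37.03 items → 37 complete.

37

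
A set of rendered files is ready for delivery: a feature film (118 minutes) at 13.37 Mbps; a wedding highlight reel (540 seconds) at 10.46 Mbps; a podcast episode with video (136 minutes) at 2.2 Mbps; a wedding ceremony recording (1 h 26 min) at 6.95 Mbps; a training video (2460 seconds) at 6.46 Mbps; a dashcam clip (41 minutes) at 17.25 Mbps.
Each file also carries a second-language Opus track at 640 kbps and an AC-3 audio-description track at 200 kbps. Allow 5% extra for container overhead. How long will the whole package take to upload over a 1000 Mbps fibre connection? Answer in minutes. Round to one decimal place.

4.1 minutes

Audio total: 640 + 200 = 840 kbps = 0.840 Mbps.
feature film: 14.210 Mbps × 7080 s × 1.05 = 105637.1 Mb
wedding highlight reel: 11.300 Mbps × 540 s × 1.05 = 6407.1 Mb
podcast episode with video: 3.040 Mbps × 8160 s × 1.05 = 26046.7 Mb
wedding ceremony recording: 7.790 Mbps × 5160 s × 1.05 = 42206.2 Mb
training video: 7.300 Mbps × 2460 s × 1.05 = 18855.9 Mb
dashcam clip: 18.090 Mbps × 2460 s × 1.05 = 46726.5 Mb
Total: 245879.5 Mb = 30734.9 MB.
At 1000 Mbps: 245879.5 / 1000 = 246 s ≈ 4.1 minutes.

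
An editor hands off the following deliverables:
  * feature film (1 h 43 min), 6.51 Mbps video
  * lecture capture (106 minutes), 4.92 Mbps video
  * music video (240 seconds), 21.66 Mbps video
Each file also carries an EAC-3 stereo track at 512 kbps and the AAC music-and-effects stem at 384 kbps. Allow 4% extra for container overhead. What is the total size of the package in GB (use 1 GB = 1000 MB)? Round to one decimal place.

Audio total: 512 + 384 = 896 kbps = 0.896 Mbps.
feature film: 7.406 Mbps × 6180 s × 1.04 = 47599.8 Mb
lecture capture: 5.816 Mbps × 6360 s × 1.04 = 38469.4 Mb
music video: 22.556 Mbps × 240 s × 1.04 = 5630.0 Mb
Total: 91699.2 Mb = 11462.4 MB.
= 11.46 GB.

11.5 GB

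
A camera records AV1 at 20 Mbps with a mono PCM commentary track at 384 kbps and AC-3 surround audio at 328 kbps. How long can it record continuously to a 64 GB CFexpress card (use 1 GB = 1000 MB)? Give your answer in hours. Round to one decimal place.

6.9 hours

Audio total: 384 + 328 = 712 kbps = 0.712 Mbps.
Total bitrate: 20 + 0.712 = 20.712 Mbps.
Capacity: 64 GB = 512,000 Mb.
Recording time: 512,000 / 20.712 = 24,720 s ≈ 6.87 hours.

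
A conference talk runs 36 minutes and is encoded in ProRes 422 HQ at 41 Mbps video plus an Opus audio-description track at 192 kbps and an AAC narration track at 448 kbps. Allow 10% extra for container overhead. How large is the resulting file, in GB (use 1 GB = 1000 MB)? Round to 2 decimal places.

36 min = 2160 s
Audio total: 192 + 448 = 640 kbps = 0.640 Mbps.
Total bitrate: 41 + 0.640 = 41.640 Mbps.
Stream data: 41.640 Mbps × 2160 s = 89942.4 Mb.
With 10% container overhead: ×1.10.
98,937 Mb ÷ 8 = 12,367 MB → 12.37 GB.

12.37 GB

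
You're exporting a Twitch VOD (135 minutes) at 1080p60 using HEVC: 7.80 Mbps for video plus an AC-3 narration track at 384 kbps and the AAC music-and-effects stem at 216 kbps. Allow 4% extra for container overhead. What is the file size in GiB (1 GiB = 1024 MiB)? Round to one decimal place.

135 min = 8100 s
Audio total: 384 + 216 = 600 kbps = 0.600 Mbps.
Total bitrate: 7.80 + 0.600 = 8.400 Mbps.
Stream data: 8.400 Mbps × 8100 s = 68040.0 Mb.
With 4% container overhead: ×1.04.
70,762 Mb = 8,845,200,000 bytes ÷ 1,073,741,824 = 8.238 GiB.

8.2 GiB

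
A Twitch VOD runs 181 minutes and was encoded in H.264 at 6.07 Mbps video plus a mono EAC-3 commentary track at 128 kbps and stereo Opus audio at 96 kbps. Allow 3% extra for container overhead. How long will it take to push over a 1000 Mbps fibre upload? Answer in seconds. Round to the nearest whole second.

70 seconds

181 min = 10860 s
Audio total: 128 + 96 = 224 kbps = 0.224 Mbps.
Total bitrate: 6.294 Mbps.
File: 6.294 Mbps × 10860 s = 68352.8 Mb.
With 3% container overhead: ×1.03. → 70403.4 Mb.
At 1000 Mbps: 70403.4 / 1000 = 70.4 s ≈ 70.4 seconds.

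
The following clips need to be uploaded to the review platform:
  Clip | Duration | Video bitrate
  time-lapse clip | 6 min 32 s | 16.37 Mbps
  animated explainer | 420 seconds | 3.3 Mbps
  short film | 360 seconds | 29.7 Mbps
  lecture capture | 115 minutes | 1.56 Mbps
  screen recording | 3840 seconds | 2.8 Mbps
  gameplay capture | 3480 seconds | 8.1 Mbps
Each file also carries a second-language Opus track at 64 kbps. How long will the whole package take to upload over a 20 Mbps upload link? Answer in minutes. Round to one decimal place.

Audio: 64 kbps = 0.064 Mbps.
time-lapse clip: 16.434 Mbps × 392 s = 6442.1 Mb
animated explainer: 3.364 Mbps × 420 s = 1412.9 Mb
short film: 29.764 Mbps × 360 s = 10715.0 Mb
lecture capture: 1.624 Mbps × 6900 s = 11205.6 Mb
screen recording: 2.864 Mbps × 3840 s = 10997.8 Mb
gameplay capture: 8.164 Mbps × 3480 s = 28410.7 Mb
Total: 69184.1 Mb = 8648.0 MB.
At 20 Mbps: 69184.1 / 20 = 3459 s ≈ 57.7 minutes.

57.7 minutes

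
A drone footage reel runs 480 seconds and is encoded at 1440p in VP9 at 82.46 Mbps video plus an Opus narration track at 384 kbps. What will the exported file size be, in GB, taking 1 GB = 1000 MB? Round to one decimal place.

Audio: 384 kbps = 0.384 Mbps.
Total bitrate: 82.46 + 0.384 = 82.844 Mbps.
Stream data: 82.844 Mbps × 480 s = 39765.1 Mb.
39,765 Mb ÷ 8 = 4,971 MB → 4.971 GB.

5.0 GB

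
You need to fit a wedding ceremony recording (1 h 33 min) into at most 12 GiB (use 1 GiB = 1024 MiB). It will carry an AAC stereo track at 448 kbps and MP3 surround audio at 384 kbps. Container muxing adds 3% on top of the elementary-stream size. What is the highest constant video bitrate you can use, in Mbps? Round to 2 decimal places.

Budget: 12 GiB = 103079.2 Mb.
Stream payload after overhead: 103079.2 / 1.03 = 100076.9 Mb.
1 h 33 min = 93 min = 5580 s
Total bitrate budget: 100076.9 Mb / 5580 s = 17.935 Mbps.
Audio total: 448 + 384 = 832 kbps = 0.832 Mbps.
Video: 17.935 − 0.832 = 17.103 Mbps.

17.10 Mbps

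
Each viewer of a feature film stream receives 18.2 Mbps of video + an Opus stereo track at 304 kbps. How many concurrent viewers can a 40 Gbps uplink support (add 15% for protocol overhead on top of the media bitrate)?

Audio: 304 kbps = 0.304 Mbps.
Per-viewer media rate: 18.504 Mbps.
On the wire with 15% overhead: 21.280 Mbps.
40 Gbps = 40,000 Mbps; 40,000 / 21.280 = 1879.73 → 1879 viewers.

1879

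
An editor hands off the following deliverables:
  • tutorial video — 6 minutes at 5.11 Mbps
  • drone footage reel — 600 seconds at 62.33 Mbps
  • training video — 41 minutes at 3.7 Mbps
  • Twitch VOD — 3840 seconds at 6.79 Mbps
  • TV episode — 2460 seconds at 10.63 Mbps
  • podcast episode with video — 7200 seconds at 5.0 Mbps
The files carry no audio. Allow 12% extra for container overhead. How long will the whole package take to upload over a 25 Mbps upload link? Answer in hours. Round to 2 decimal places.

tutorial video: 5.110 Mbps × 360 s × 1.12 = 2060.4 Mb
drone footage reel: 62.330 Mbps × 600 s × 1.12 = 41885.8 Mb
training video: 3.700 Mbps × 2460 s × 1.12 = 10194.2 Mb
Twitch VOD: 6.790 Mbps × 3840 s × 1.12 = 29202.4 Mb
TV episode: 10.630 Mbps × 2460 s × 1.12 = 29287.8 Mb
podcast episode with video: 5.000 Mbps × 7200 s × 1.12 = 40320.0 Mb
Total: 152950.6 Mb = 19118.8 MB.
At 25 Mbps: 152950.6 / 25 = 6118 s ≈ 1.7 hours.

1.70 hours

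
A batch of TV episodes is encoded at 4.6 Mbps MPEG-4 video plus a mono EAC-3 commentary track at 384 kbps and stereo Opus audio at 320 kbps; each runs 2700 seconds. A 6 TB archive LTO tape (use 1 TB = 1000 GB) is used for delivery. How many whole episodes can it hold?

3351

Audio total: 384 + 320 = 704 kbps = 0.704 Mbps.
Total bitrate: 5.304 Mbps.
Per item: 5.304 Mbps × 2700 s = 14,321 Mb = 1,790 MB.
Capacity: 6 TB = 48,000,000 Mb; 3351.77 items → 3351 complete.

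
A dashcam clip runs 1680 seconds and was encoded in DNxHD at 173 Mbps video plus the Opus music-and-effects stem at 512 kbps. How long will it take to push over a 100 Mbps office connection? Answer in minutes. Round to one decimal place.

48.6 minutes

Audio: 512 kbps = 0.512 Mbps.
Total bitrate: 173.512 Mbps.
File: 173.512 Mbps × 1680 s = 291500.2 Mb.
At 100 Mbps: 291500.2 / 100 = 2915.0 s ≈ 48.6 minutes.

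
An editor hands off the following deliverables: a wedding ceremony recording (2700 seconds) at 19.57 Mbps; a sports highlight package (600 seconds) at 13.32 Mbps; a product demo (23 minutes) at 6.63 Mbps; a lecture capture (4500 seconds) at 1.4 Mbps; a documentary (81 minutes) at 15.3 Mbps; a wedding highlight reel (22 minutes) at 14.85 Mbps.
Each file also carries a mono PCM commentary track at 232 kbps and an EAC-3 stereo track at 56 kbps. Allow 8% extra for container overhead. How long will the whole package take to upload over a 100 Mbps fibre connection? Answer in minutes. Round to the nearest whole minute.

Audio total: 232 + 56 = 288 kbps = 0.288 Mbps.
wedding ceremony recording: 19.858 Mbps × 2700 s × 1.08 = 57905.9 Mb
sports highlight package: 13.608 Mbps × 600 s × 1.08 = 8818.0 Mb
product demo: 6.918 Mbps × 1380 s × 1.08 = 10310.6 Mb
lecture capture: 1.688 Mbps × 4500 s × 1.08 = 8203.7 Mb
documentary: 15.588 Mbps × 4860 s × 1.08 = 81818.3 Mb
wedding highlight reel: 15.138 Mbps × 1320 s × 1.08 = 21580.7 Mb
Total: 188637.2 Mb = 23579.7 MB.
At 100 Mbps: 188637.2 / 100 = 1886 s ≈ 31.4 minutes.

31 minutes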